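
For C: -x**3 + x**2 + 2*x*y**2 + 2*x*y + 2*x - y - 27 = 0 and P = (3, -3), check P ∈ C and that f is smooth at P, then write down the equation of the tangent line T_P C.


Tangent line at P: -7*x - 31*y - 72 = 0.

Step 1: f(3, -3) = 0, so P lies on C.
Step 2: partial derivatives
  f_x(x, y) = -3*x**2 + 2*x + 2*y**2 + 2*y + 2, f_y(x, y) = 4*x*y + 2*x - 1.
  f_x(P) = -7, f_y(P) = -31 (gradient nonzero, so P is smooth).
Step 3: tangent line at P: -7·(x − 3) + -31·(y − -3) = 0.
Expanding: -7*x - 31*y - 72 = 0.


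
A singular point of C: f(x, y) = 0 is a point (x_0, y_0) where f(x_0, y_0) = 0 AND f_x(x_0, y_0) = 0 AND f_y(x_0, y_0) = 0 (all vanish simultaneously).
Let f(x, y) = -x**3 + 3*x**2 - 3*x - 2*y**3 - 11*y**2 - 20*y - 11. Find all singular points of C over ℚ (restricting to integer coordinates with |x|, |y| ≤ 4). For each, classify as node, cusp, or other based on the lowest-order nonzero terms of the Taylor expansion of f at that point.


Singular points: {(1, -2)}; classification: cusp.

Compute partial derivatives:
  f_x = -3*x**2 + 6*x - 3.
  f_y = -6*y**2 - 22*y - 20.
Scan x_0 ∈ {−4, ..., 4}. For each x_0, f_y(x_0, y) is a polynomial in y; find its integer roots y ∈ {−4, ..., 4}, then test f_x and f at those candidates.
  x = -4: f_y(-4, y) = -6*y**2 - 22*y - 20; vanishes at y ∈ {-2}. (-4, -2): f_x = -75 ≠ 0.
  x = -3: f_y(-3, y) = -6*y**2 - 22*y - 20; vanishes at y ∈ {-2}. (-3, -2): f_x = -48 ≠ 0.
  x = -2: f_y(-2, y) = -6*y**2 - 22*y - 20; vanishes at y ∈ {-2}. (-2, -2): f_x = -27 ≠ 0.
  x = -1: f_y(-1, y) = -6*y**2 - 22*y - 20; vanishes at y ∈ {-2}. (-1, -2): f_x = -12 ≠ 0.
  x = 0: f_y(0, y) = -6*y**2 - 22*y - 20; vanishes at y ∈ {-2}. (0, -2): f_x = -3 ≠ 0.
  x = 1: f_y(1, y) = -6*y**2 - 22*y - 20; vanishes at y ∈ {-2}. (1, -2): f_x = 0, f = 0 — SINGULAR.
  x = 2: f_y(2, y) = -6*y**2 - 22*y - 20; vanishes at y ∈ {-2}. (2, -2): f_x = -3 ≠ 0.
  x = 3: f_y(3, y) = -6*y**2 - 22*y - 20; vanishes at y ∈ {-2}. (3, -2): f_x = -12 ≠ 0.
  x = 4: f_y(4, y) = -6*y**2 - 22*y - 20; vanishes at y ∈ {-2}. (4, -2): f_x = -27 ≠ 0.
Only singular point on the grid: (1, -2).
Classify: substitute x = 1 + u, y = -2 + v and expand: f = -u**3 - 2*v**3 + v**2.
No constant or linear terms (consistent with a singular point). Quadratic part: v**2. Cubic part: -u**3 - 2*v**3.
The quadratic part v**2 is a perfect square, so there is a single (double) tangent line v = 0, i.e. y = -2. Restricting the cubic part to that line (v = 0) leaves -u**3 ≠ 0, so f is not divisible by v and the branch is v² ≈ u**3 to lowest order — this is a cusp.
Classification: cusp.


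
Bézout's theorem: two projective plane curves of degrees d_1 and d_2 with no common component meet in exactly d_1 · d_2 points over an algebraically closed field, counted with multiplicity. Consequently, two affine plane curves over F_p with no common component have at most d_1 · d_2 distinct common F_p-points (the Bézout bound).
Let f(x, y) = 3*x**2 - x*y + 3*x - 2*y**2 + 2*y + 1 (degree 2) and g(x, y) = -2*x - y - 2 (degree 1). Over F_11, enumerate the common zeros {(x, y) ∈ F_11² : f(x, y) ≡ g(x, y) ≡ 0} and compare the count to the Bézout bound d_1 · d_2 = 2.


Common zeros: {(0, 9), (6, 8)}; count = 2; Bézout bound = 2.

deg(f) = 2, deg(g) = 1, so Bézout bound = 2.
Scan x ∈ F_11. For each x, list the y ∈ F_11 with f(x, y) ≡ 0 and those with g(x, y) ≡ 0 (mod 11); the common zeros in that column are the intersection.
  x = 0: f ≡ 0 at y ∈ {3, 9}; g ≡ 0 at y ∈ {9}; common: {9}.
  x = 1: f ≡ 0 at y ∈ ∅; g ≡ 0 at y ∈ {7}; common: ∅.
  x = 2: f ≡ 0 at y ∈ {2, 9}; g ≡ 0 at y ∈ {5}; common: ∅.
  x = 3: f ≡ 0 at y ∈ {8}; g ≡ 0 at y ∈ {3}; common: ∅.
  x = 4: f ≡ 0 at y ∈ ∅; g ≡ 0 at y ∈ {1}; common: ∅.
  x = 5: f ≡ 0 at y ∈ {2}; g ≡ 0 at y ∈ {10}; common: ∅.
  x = 6: f ≡ 0 at y ∈ {1, 8}; g ≡ 0 at y ∈ {8}; common: {8}.
  x = 7: f ≡ 0 at y ∈ ∅; g ≡ 0 at y ∈ {6}; common: ∅.
  x = 8: f ≡ 0 at y ∈ {1, 7}; g ≡ 0 at y ∈ {4}; common: ∅.
  x = 9: f ≡ 0 at y ∈ ∅; g ≡ 0 at y ∈ {2}; common: ∅.
  x = 10: f ≡ 0 at y ∈ ∅; g ≡ 0 at y ∈ {0}; common: ∅.
Collecting: common zeros = {(0, 9), (6, 8)}, so the count is 2.
Comparison with the Bézout bound: 2 ≤ 2 = deg(f)·deg(g), as expected for curves with no common component (the bound is attained).


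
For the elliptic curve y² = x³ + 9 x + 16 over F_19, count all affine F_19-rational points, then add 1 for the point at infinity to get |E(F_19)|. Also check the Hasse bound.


Affine points = {(0, 4), (0, 15), (1, 8), (1, 11), (2, 2), (2, 17), (6, 1), (6, 18), (7, 2), (7, 17), (8, 7), (8, 12), (9, 3), (9, 16), (10, 2), (10, 17), (12, 3), (12, 16), (14, 6), (14, 13), (15, 7), (15, 12), (16, 0), (17, 3), (17, 16), (18, 5), (18, 14)}; affine count = 27; |E(F_19)| = 28.

Discriminant check: Δ ∝ 4a³ + 27b² = 4·9³ + 27·16² = 4·729 + 27·256 ≡ 5 (mod 19). Nonzero ⇒ E is nonsingular.
For each x ∈ F_19, compute rhs = x³ + 9·x + 16 mod 19, then count y ∈ F_19 with y² ≡ rhs.
  x = 0: rhs = 16, matching y values: 4, 15 (2 points).
  x = 1: rhs = 7, matching y values: 8, 11 (2 points).
  x = 2: rhs = 4, matching y values: 2, 17 (2 points).
  x = 3: rhs = 13, matching y values: none (0 points).
  x = 4: rhs = 2, matching y values: none (0 points).
  x = 5: rhs = 15, matching y values: none (0 points).
  x = 6: rhs = 1, matching y values: 1, 18 (2 points).
  x = 7: rhs = 4, matching y values: 2, 17 (2 points).
  x = 8: rhs = 11, matching y values: 7, 12 (2 points).
  x = 9: rhs = 9, matching y values: 3, 16 (2 points).
  x = 10: rhs = 4, matching y values: 2, 17 (2 points).
  x = 11: rhs = 2, matching y values: none (0 points).
  x = 12: rhs = 9, matching y values: 3, 16 (2 points).
  x = 13: rhs = 12, matching y values: none (0 points).
  x = 14: rhs = 17, matching y values: 6, 13 (2 points).
  x = 15: rhs = 11, matching y values: 7, 12 (2 points).
  x = 16: rhs = 0, matching y values: 0 (1 points).
  x = 17: rhs = 9, matching y values: 3, 16 (2 points).
  x = 18: rhs = 6, matching y values: 5, 14 (2 points).
Total affine count: 27.
Full point count |E(F_19)| = 27 + 1 = 28.
Hasse bound: |28 − (19+1)| = |8| = 8 ≤ 2√19 ≈ 8.7178 ✓.


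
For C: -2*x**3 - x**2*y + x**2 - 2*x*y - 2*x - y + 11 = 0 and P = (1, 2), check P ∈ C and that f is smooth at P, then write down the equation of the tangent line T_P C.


Tangent line at P: -14*x - 4*y + 22 = 0.

Step 1: f(1, 2) = 0, so P lies on C.
Step 2: partial derivatives
  f_x(x, y) = -6*x**2 - 2*x*y + 2*x - 2*y - 2, f_y(x, y) = -x**2 - 2*x - 1.
  f_x(P) = -14, f_y(P) = -4 (gradient nonzero, so P is smooth).
Step 3: tangent line at P: -14·(x − 1) + -4·(y − 2) = 0.
Expanding: -14*x - 4*y + 22 = 0.


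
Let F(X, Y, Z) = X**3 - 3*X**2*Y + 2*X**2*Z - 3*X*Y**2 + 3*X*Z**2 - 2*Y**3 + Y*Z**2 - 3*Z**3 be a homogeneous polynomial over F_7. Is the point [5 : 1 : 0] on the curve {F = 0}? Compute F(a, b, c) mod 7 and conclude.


F(5,1,0) ≡ 5 (mod 7); P is NOT on the curve.

Evaluate F(5, 1, 0) term-by-term (mod 7).
  X**3 ↦ 1·125·1·1 = 125
  -3*X**2*Y ↦ -3·25·1·1 = -75
  2*X**2*Z ↦ 2·25·1·0 = 0
  -3*X*Y**2 ↦ -3·5·1·1 = -15
  3*X*Z**2 ↦ 3·5·1·0 = 0
  -2*Y**3 ↦ -2·1·1·1 = -2
  Y*Z**2 ↦ 1·1·1·0 = 0
  -3*Z**3 ↦ -3·1·1·0 = 0
Sum: F(5, 1, 0) = (125) + (-75) + (0) + (-15) + (0) + (-2) + (0) + (0) = 33.
Reducing mod 7: 33 ≡ 5 (mod 7).
Since F(a, b, c) ≡ 5 ≠ 0 (mod 7), P does NOT lie on the curve.


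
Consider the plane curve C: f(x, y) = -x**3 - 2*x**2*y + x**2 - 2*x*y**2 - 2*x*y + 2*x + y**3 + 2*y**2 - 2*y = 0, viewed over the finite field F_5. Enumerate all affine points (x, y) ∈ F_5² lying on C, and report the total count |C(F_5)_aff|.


Affine F_5-points: {(0, 0), (2, 0), (2, 1), (4, 0), (4, 2), (4, 4)}; count = 6.

For each of the 25 pairs (x, y) ∈ F_5², evaluate f(x, y) mod 5. Record the zeros.
  x = 0: [0↦0, 1↦1, 2↦2, 3↦4, 4↦3]  zeros at y ∈ {0}
  x = 1: [0↦2, 1↦2, 2↦3, 3↦1, 4↦2]  zeros at y ∈ ∅
  x = 2: [0↦0, 1↦0, 2↦2, 3↦2, 4↦1]  zeros at y ∈ {0, 1}
  x = 3: [0↦3, 1↦4, 2↦3, 3↦1, 4↦4]  zeros at y ∈ ∅
  x = 4: [0↦0, 1↦3, 2↦0, 3↦2, 4↦0]  zeros at y ∈ {0, 2, 4}
Collecting zeros: affine points = {(0, 0), (2, 0), (2, 1), (4, 0), (4, 2), (4, 4)}.
Total count |C(F_5)_aff| = 6.


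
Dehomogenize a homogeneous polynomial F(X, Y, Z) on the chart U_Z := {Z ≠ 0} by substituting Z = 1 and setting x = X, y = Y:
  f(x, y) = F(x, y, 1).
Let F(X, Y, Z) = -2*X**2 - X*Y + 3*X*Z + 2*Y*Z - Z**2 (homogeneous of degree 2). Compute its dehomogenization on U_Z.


f(x, y) = -2*x**2 - x*y + 3*x + 2*y - 1

On U_Z we set Z = 1. Each monomial c·X^i·Y^j·Z^k in F becomes c·x^i·y^j·1^k = c·x^i·y^j.
Substituting Z = 1: F(X, Y, 1) = -2*x**2 - x*y + 3*x + 2*y - 1.
Note: deg(f) ≤ deg(F) = 2; strict inequality happens when F is divisible by Z (lost terms).


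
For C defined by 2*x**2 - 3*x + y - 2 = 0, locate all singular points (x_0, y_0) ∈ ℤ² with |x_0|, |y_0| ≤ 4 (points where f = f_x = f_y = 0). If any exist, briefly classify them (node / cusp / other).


No singular points in the scanned grid; C is smooth there.

Compute partial derivatives:
  f_x = 4*x - 3.
  f_y = 1.
f_y = 1 is a nonzero constant, so f_y never vanishes: no point (x, y) can satisfy f = f_x = f_y = 0. In particular no (x, y) ∈ {−4, ..., 4}² is singular; the curve is smooth.


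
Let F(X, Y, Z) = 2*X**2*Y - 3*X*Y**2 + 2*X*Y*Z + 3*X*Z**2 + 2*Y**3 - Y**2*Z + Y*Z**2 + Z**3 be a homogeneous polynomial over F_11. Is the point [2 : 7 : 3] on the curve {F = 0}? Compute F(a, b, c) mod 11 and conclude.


F(2,7,3) ≡ 1 (mod 11); P is NOT on the curve.

Evaluate F(2, 7, 3) term-by-term (mod 11).
  2*X**2*Y ↦ 2·4·7·1 = 56
  -3*X*Y**2 ↦ -3·2·49·1 = -294
  2*X*Y*Z ↦ 2·2·7·3 = 84
  3*X*Z**2 ↦ 3·2·1·9 = 54
  2*Y**3 ↦ 2·1·343·1 = 686
  -Y**2*Z ↦ -1·1·49·3 = -147
  Y*Z**2 ↦ 1·1·7·9 = 63
  Z**3 ↦ 1·1·1·27 = 27
Sum: F(2, 7, 3) = (56) + (-294) + (84) + (54) + (686) + (-147) + (63) + (27) = 529.
Reducing mod 11: 529 ≡ 1 (mod 11).
Since F(a, b, c) ≡ 1 ≠ 0 (mod 11), P does NOT lie on the curve.


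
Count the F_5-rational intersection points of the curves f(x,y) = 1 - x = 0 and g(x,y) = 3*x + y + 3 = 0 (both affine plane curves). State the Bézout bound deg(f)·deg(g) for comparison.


Common zeros: {(1, 4)}; count = 1; Bézout bound = 1.

deg(f) = 1, deg(g) = 1, so Bézout bound = 1.
Scan x ∈ F_5. For each x, list the y ∈ F_5 with f(x, y) ≡ 0 and those with g(x, y) ≡ 0 (mod 5); the common zeros in that column are the intersection.
  x = 0: f ≡ 0 at y ∈ ∅; g ≡ 0 at y ∈ {2}; common: ∅.
  x = 1: f ≡ 0 at y ∈ {0, 1, 2, 3, 4}; g ≡ 0 at y ∈ {4}; common: {4}.
  x = 2: f ≡ 0 at y ∈ ∅; g ≡ 0 at y ∈ {1}; common: ∅.
  x = 3: f ≡ 0 at y ∈ ∅; g ≡ 0 at y ∈ {3}; common: ∅.
  x = 4: f ≡ 0 at y ∈ ∅; g ≡ 0 at y ∈ {0}; common: ∅.
Collecting: common zeros = {(1, 4)}, so the count is 1.
Comparison with the Bézout bound: 1 ≤ 1 = deg(f)·deg(g), as expected for curves with no common component (the bound is attained).


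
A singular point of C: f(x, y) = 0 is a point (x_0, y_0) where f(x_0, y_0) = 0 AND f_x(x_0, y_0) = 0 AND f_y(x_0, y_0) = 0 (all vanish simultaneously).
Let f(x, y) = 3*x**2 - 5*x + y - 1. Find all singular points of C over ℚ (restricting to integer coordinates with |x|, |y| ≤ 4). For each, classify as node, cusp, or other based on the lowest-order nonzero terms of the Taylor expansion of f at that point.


No singular points in the scanned grid; C is smooth there.

Compute partial derivatives:
  f_x = 6*x - 5.
  f_y = 1.
f_y = 1 is a nonzero constant, so f_y never vanishes: no point (x, y) can satisfy f = f_x = f_y = 0. In particular no (x, y) ∈ {−4, ..., 4}² is singular; the curve is smooth.


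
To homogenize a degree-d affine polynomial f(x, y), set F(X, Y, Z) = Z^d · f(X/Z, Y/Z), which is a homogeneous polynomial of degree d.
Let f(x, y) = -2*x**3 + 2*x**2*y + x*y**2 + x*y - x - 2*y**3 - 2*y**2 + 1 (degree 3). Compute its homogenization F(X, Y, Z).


F(X, Y, Z) = -2*X**3 + 2*X**2*Y + X*Y**2 + X*Y*Z - X*Z**2 - 2*Y**3 - 2*Y**2*Z + Z**3

deg(f) = 3.
Substitute x = X/Z, y = Y/Z into f, then multiply by Z^3.
  monomial -2·x^3·y^0 ↦ -2·X^3·Y^0·Z^0.
  monomial 2·x^2·y^1 ↦ 2·X^2·Y^1·Z^0.
  monomial 1·x^1·y^2 ↦ 1·X^1·Y^2·Z^0.
  monomial 1·x^1·y^1 ↦ 1·X^1·Y^1·Z^1.
  monomial -1·x^1·y^0 ↦ -1·X^1·Y^0·Z^2.
  monomial -2·x^0·y^3 ↦ -2·X^0·Y^3·Z^0.
  monomial -2·x^0·y^2 ↦ -2·X^0·Y^2·Z^1.
  monomial 1·x^0·y^0 ↦ 1·X^0·Y^0·Z^3.
Collecting: F(X, Y, Z) = -2*X**3 + 2*X**2*Y + X*Y**2 + X*Y*Z - X*Z**2 - 2*Y**3 - 2*Y**2*Z + Z**3.


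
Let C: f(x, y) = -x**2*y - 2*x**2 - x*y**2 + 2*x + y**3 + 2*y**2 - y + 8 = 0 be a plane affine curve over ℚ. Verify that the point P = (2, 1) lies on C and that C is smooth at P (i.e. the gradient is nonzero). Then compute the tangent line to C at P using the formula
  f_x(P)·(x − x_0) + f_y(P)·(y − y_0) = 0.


Tangent line at P: -11*x - 2*y + 24 = 0.

Step 1: f(2, 1) = 0, so P lies on C.
Step 2: partial derivatives
  f_x(x, y) = -2*x*y - 4*x - y**2 + 2, f_y(x, y) = -x**2 - 2*x*y + 3*y**2 + 4*y - 1.
  f_x(P) = -11, f_y(P) = -2 (gradient nonzero, so P is smooth).
Step 3: tangent line at P: -11·(x − 2) + -2·(y − 1) = 0.
Expanding: -11*x - 2*y + 24 = 0.


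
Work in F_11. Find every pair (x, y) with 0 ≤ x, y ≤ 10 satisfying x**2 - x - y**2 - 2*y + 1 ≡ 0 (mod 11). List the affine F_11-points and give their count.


Affine F_11-points: {(2, 1), (2, 8), (4, 4), (4, 5), (5, 10), (7, 10), (8, 4), (8, 5), (10, 1), (10, 8)}; count = 10.

For each of the 121 pairs (x, y) ∈ F_11², evaluate f(x, y) mod 11. Record the zeros.
  x = 0: [0↦1, 1↦9, 2↦4, 3↦8, 4↦10, 5↦10, 6↦8, 7↦4, 8↦9, 9↦1, 10↦2]  zeros at y ∈ ∅
  x = 1: [0↦1, 1↦9, 2↦4, 3↦8, 4↦10, 5↦10, 6↦8, 7↦4, 8↦9, 9↦1, 10↦2]  zeros at y ∈ ∅
  x = 2: [0↦3, 1↦0, 2↦6, 3↦10, 4↦1, 5↦1, 6↦10, 7↦6, 8↦0, 9↦3, 10↦4]  zeros at y ∈ {1, 8}
  x = 3: [0↦7, 1↦4, 2↦10, 3↦3, 4↦5, 5↦5, 6↦3, 7↦10, 8↦4, 9↦7, 10↦8]  zeros at y ∈ ∅
  x = 4: [0↦2, 1↦10, 2↦5, 3↦9, 4↦0, 5↦0, 6↦9, 7↦5, 8↦10, 9↦2, 10↦3]  zeros at y ∈ {4, 5}
  x = 5: [0↦10, 1↦7, 2↦2, 3↦6, 4↦8, 5↦8, 6↦6, 7↦2, 8↦7, 9↦10, 10↦0]  zeros at y ∈ {10}
  x = 6: [0↦9, 1↦6, 2↦1, 3↦5, 4↦7, 5↦7, 6↦5, 7↦1, 8↦6, 9↦9, 10↦10]  zeros at y ∈ ∅
  x = 7: [0↦10, 1↦7, 2↦2, 3↦6, 4↦8, 5↦8, 6↦6, 7↦2, 8↦7, 9↦10, 10↦0]  zeros at y ∈ {10}
  x = 8: [0↦2, 1↦10, 2↦5, 3↦9, 4↦0, 5↦0, 6↦9, 7↦5, 8↦10, 9↦2, 10↦3]  zeros at y ∈ {4, 5}
  x = 9: [0↦7, 1↦4, 2↦10, 3↦3, 4↦5, 5↦5, 6↦3, 7↦10, 8↦4, 9↦7, 10↦8]  zeros at y ∈ ∅
  x = 10: [0↦3, 1↦0, 2↦6, 3↦10, 4↦1, 5↦1, 6↦10, 7↦6, 8↦0, 9↦3, 10↦4]  zeros at y ∈ {1, 8}
Collecting zeros: affine points = {(2, 1), (2, 8), (4, 4), (4, 5), (5, 10), (7, 10), (8, 4), (8, 5), (10, 1), (10, 8)}.
Total count |C(F_11)_aff| = 10.


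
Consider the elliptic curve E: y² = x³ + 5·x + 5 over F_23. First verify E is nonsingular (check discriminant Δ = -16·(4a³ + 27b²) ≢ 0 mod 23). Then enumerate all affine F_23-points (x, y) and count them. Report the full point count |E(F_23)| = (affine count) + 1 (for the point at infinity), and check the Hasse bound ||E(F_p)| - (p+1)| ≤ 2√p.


Affine points = {(2, 0), (3, 1), (3, 22), (13, 6), (13, 17), (14, 6), (14, 17), (16, 8), (16, 15), (17, 9), (17, 14), (18, 4), (18, 19), (19, 6), (19, 17), (20, 3), (20, 20)}; affine count = 17; |E(F_23)| = 18.

Discriminant check: Δ ∝ 4a³ + 27b² = 4·5³ + 27·5² = 4·125 + 27·25 ≡ 2 (mod 23). Nonzero ⇒ E is nonsingular.
For each x ∈ F_23, compute rhs = x³ + 5·x + 5 mod 23, then count y ∈ F_23 with y² ≡ rhs.
  x = 0: rhs = 5, matching y values: none (0 points).
  x = 1: rhs = 11, matching y values: none (0 points).
  x = 2: rhs = 0, matching y values: 0 (1 points).
  x = 3: rhs = 1, matching y values: 1, 22 (2 points).
  x = 4: rhs = 20, matching y values: none (0 points).
  x = 5: rhs = 17, matching y values: none (0 points).
  x = 6: rhs = 21, matching y values: none (0 points).
  x = 7: rhs = 15, matching y values: none (0 points).
  x = 8: rhs = 5, matching y values: none (0 points).
  x = 9: rhs = 20, matching y values: none (0 points).
  x = 10: rhs = 20, matching y values: none (0 points).
  x = 11: rhs = 11, matching y values: none (0 points).
  x = 12: rhs = 22, matching y values: none (0 points).
  x = 13: rhs = 13, matching y values: 6, 17 (2 points).
  x = 14: rhs = 13, matching y values: 6, 17 (2 points).
  x = 15: rhs = 5, matching y values: none (0 points).
  x = 16: rhs = 18, matching y values: 8, 15 (2 points).
  x = 17: rhs = 12, matching y values: 9, 14 (2 points).
  x = 18: rhs = 16, matching y values: 4, 19 (2 points).
  x = 19: rhs = 13, matching y values: 6, 17 (2 points).
  x = 20: rhs = 9, matching y values: 3, 20 (2 points).
  x = 21: rhs = 10, matching y values: none (0 points).
  x = 22: rhs = 22, matching y values: none (0 points).
Total affine count: 17.
Full point count |E(F_23)| = 17 + 1 = 18.
Hasse bound: |18 − (23+1)| = |-6| = 6 ≤ 2√23 ≈ 9.5917 ✓.


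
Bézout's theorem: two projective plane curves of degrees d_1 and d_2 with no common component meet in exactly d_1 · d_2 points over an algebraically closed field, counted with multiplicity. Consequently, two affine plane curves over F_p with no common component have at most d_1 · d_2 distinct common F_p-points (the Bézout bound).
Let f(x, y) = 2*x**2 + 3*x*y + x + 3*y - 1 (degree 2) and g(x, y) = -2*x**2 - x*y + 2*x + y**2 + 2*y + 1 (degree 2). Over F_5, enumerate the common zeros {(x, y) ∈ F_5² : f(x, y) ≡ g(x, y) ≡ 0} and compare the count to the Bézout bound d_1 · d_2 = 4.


Common zeros: {(4, 3), (4, 4)}; count = 2; Bézout bound = 4.

deg(f) = 2, deg(g) = 2, so Bézout bound = 4.
Scan x ∈ F_5. For each x, list the y ∈ F_5 with f(x, y) ≡ 0 and those with g(x, y) ≡ 0 (mod 5); the common zeros in that column are the intersection.
  x = 0: f ≡ 0 at y ∈ {2}; g ≡ 0 at y ∈ {4}; common: ∅.
  x = 1: f ≡ 0 at y ∈ {3}; g ≡ 0 at y ∈ ∅; common: ∅.
  x = 2: f ≡ 0 at y ∈ {4}; g ≡ 0 at y ∈ ∅; common: ∅.
  x = 3: f ≡ 0 at y ∈ {0}; g ≡ 0 at y ∈ {3}; common: ∅.
  x = 4: f ≡ 0 at y ∈ {0, 1, 2, 3, 4}; g ≡ 0 at y ∈ {3, 4}; common: {3, 4}.
Collecting: common zeros = {(4, 3), (4, 4)}, so the count is 2.
Comparison with the Bézout bound: 2 ≤ 4 = deg(f)·deg(g), as expected for curves with no common component (the affine F_5-count falls short of the bound because intersections may lie at infinity, over extension fields, or carry multiplicity).


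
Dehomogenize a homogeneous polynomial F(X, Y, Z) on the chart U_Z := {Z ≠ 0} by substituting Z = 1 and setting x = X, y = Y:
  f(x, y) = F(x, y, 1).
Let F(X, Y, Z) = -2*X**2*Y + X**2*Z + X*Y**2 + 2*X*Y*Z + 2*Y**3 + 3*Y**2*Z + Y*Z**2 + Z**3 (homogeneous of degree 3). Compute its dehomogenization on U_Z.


f(x, y) = -2*x**2*y + x**2 + x*y**2 + 2*x*y + 2*y**3 + 3*y**2 + y + 1

On U_Z we set Z = 1. Each monomial c·X^i·Y^j·Z^k in F becomes c·x^i·y^j·1^k = c·x^i·y^j.
Substituting Z = 1: F(X, Y, 1) = -2*x**2*y + x**2 + x*y**2 + 2*x*y + 2*y**3 + 3*y**2 + y + 1.
Note: deg(f) ≤ deg(F) = 3; strict inequality happens when F is divisible by Z (lost terms).


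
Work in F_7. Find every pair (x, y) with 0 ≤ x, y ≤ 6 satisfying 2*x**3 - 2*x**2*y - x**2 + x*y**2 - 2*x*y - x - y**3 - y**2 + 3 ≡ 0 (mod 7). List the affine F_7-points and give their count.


Affine F_7-points: {(0, 4), (0, 5), (1, 4), (2, 5), (4, 2), (6, 6)}; count = 6.

For each of the 49 pairs (x, y) ∈ F_7², evaluate f(x, y) mod 7. Record the zeros.
  x = 0: [0↦3, 1↦1, 2↦5, 3↦2, 4↦0, 5↦0, 6↦3]  zeros at y ∈ {4, 5}
  x = 1: [0↦3, 1↦5, 2↦1, 3↦6, 4↦0, 5↦5, 6↦1]  zeros at y ∈ {4}
  x = 2: [0↦6, 1↦1, 2↦6, 3↦1, 4↦1, 5↦0, 6↦6]  zeros at y ∈ {5}
  x = 3: [0↦3, 1↦1, 2↦4, 3↦6, 4↦1, 5↦4, 6↦2]  zeros at y ∈ ∅
  x = 4: [0↦6, 1↦3, 2↦0, 3↦5, 4↦5, 5↦1, 6↦1]  zeros at y ∈ {2}
  x = 5: [0↦6, 1↦5, 2↦6, 3↦3, 4↦4, 5↦3, 6↦1]  zeros at y ∈ ∅
  x = 6: [0↦1, 1↦5, 2↦6, 3↦5, 4↦3, 5↦1, 6↦0]  zeros at y ∈ {6}
Collecting zeros: affine points = {(0, 4), (0, 5), (1, 4), (2, 5), (4, 2), (6, 6)}.
Total count |C(F_7)_aff| = 6.


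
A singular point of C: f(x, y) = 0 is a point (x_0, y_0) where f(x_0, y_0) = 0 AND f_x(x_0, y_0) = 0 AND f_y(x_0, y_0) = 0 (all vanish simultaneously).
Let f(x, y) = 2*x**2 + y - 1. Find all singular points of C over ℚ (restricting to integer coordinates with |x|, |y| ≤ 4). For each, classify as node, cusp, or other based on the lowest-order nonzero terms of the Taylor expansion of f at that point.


No singular points in the scanned grid; C is smooth there.

Compute partial derivatives:
  f_x = 4*x.
  f_y = 1.
f_y = 1 is a nonzero constant, so f_y never vanishes: no point (x, y) can satisfy f = f_x = f_y = 0. In particular no (x, y) ∈ {−4, ..., 4}² is singular; the curve is smooth.


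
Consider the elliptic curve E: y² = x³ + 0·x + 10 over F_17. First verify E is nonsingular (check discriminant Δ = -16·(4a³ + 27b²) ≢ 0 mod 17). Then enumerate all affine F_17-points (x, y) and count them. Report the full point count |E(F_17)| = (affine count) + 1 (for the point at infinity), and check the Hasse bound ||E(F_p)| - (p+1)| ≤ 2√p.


Affine points = {(2, 1), (2, 16), (5, 4), (5, 13), (7, 8), (7, 9), (9, 5), (9, 12), (11, 7), (11, 10), (12, 2), (12, 15), (14, 0), (15, 6), (15, 11), (16, 3), (16, 14)}; affine count = 17; |E(F_17)| = 18.

Discriminant check: Δ ∝ 4a³ + 27b² = 4·0³ + 27·10² = 4·0 + 27·100 ≡ 14 (mod 17). Nonzero ⇒ E is nonsingular.
For each x ∈ F_17, compute rhs = x³ + 0·x + 10 mod 17, then count y ∈ F_17 with y² ≡ rhs.
  x = 0: rhs = 10, matching y values: none (0 points).
  x = 1: rhs = 11, matching y values: none (0 points).
  x = 2: rhs = 1, matching y values: 1, 16 (2 points).
  x = 3: rhs = 3, matching y values: none (0 points).
  x = 4: rhs = 6, matching y values: none (0 points).
  x = 5: rhs = 16, matching y values: 4, 13 (2 points).
  x = 6: rhs = 5, matching y values: none (0 points).
  x = 7: rhs = 13, matching y values: 8, 9 (2 points).
  x = 8: rhs = 12, matching y values: none (0 points).
  x = 9: rhs = 8, matching y values: 5, 12 (2 points).
  x = 10: rhs = 7, matching y values: none (0 points).
  x = 11: rhs = 15, matching y values: 7, 10 (2 points).
  x = 12: rhs = 4, matching y values: 2, 15 (2 points).
  x = 13: rhs = 14, matching y values: none (0 points).
  x = 14: rhs = 0, matching y values: 0 (1 points).
  x = 15: rhs = 2, matching y values: 6, 11 (2 points).
  x = 16: rhs = 9, matching y values: 3, 14 (2 points).
Total affine count: 17.
Full point count |E(F_17)| = 17 + 1 = 18.
Hasse bound: |18 − (17+1)| = |0| = 0 ≤ 2√17 ≈ 8.2462 ✓.


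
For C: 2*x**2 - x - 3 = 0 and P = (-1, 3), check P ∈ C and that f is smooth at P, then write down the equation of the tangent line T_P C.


Tangent line at P: -5*x - 5 = 0.

Step 1: f(-1, 3) = 0, so P lies on C.
Step 2: partial derivatives
  f_x(x, y) = 4*x - 1, f_y(x, y) = 0.
  f_x(P) = -5, f_y(P) = 0 (gradient nonzero, so P is smooth).
Step 3: tangent line at P: -5·(x − -1) + 0·(y − 3) = 0.
Expanding: -5*x - 5 = 0.


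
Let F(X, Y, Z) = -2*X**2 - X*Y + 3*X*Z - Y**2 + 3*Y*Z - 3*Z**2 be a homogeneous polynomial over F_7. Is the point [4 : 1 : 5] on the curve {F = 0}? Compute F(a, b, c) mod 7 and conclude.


F(4,1,5) ≡ 5 (mod 7); P is NOT on the curve.

Evaluate F(4, 1, 5) term-by-term (mod 7).
  -2*X**2 ↦ -2·16·1·1 = -32
  -X*Y ↦ -1·4·1·1 = -4
  3*X*Z ↦ 3·4·1·5 = 60
  -Y**2 ↦ -1·1·1·1 = -1
  3*Y*Z ↦ 3·1·1·5 = 15
  -3*Z**2 ↦ -3·1·1·25 = -75
Sum: F(4, 1, 5) = (-32) + (-4) + (60) + (-1) + (15) + (-75) = -37.
Reducing mod 7: -37 ≡ 5 (mod 7).
Since F(a, b, c) ≡ 5 ≠ 0 (mod 7), P does NOT lie on the curve.


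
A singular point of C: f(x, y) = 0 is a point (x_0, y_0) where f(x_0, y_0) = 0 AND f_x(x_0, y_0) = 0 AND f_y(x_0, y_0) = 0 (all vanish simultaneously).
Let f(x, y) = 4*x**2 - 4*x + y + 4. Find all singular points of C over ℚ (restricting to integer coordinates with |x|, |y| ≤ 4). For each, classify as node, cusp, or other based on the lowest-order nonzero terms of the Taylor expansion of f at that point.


No singular points in the scanned grid; C is smooth there.

Compute partial derivatives:
  f_x = 8*x - 4.
  f_y = 1.
f_y = 1 is a nonzero constant, so f_y never vanishes: no point (x, y) can satisfy f = f_x = f_y = 0. In particular no (x, y) ∈ {−4, ..., 4}² is singular; the curve is smooth.


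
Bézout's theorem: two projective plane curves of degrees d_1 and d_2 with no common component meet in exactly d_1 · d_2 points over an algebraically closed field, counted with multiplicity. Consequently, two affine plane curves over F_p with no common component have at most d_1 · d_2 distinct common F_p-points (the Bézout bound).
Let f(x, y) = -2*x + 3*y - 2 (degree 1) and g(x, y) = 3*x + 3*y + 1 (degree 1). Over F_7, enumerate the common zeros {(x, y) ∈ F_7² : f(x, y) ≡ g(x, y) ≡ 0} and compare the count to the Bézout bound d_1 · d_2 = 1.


Common zeros: {(5, 4)}; count = 1; Bézout bound = 1.

deg(f) = 1, deg(g) = 1, so Bézout bound = 1.
Scan x ∈ F_7. For each x, list the y ∈ F_7 with f(x, y) ≡ 0 and those with g(x, y) ≡ 0 (mod 7); the common zeros in that column are the intersection.
  x = 0: f ≡ 0 at y ∈ {3}; g ≡ 0 at y ∈ {2}; common: ∅.
  x = 1: f ≡ 0 at y ∈ {6}; g ≡ 0 at y ∈ {1}; common: ∅.
  x = 2: f ≡ 0 at y ∈ {2}; g ≡ 0 at y ∈ {0}; common: ∅.
  x = 3: f ≡ 0 at y ∈ {5}; g ≡ 0 at y ∈ {6}; common: ∅.
  x = 4: f ≡ 0 at y ∈ {1}; g ≡ 0 at y ∈ {5}; common: ∅.
  x = 5: f ≡ 0 at y ∈ {4}; g ≡ 0 at y ∈ {4}; common: {4}.
  x = 6: f ≡ 0 at y ∈ {0}; g ≡ 0 at y ∈ {3}; common: ∅.
Collecting: common zeros = {(5, 4)}, so the count is 1.
Comparison with the Bézout bound: 1 ≤ 1 = deg(f)·deg(g), as expected for curves with no common component (the bound is attained).


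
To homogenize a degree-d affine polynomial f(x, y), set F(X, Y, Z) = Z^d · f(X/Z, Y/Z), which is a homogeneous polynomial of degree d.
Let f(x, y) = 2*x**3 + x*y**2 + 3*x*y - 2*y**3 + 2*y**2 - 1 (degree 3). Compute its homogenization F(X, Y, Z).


F(X, Y, Z) = 2*X**3 + X*Y**2 + 3*X*Y*Z - 2*Y**3 + 2*Y**2*Z - Z**3

deg(f) = 3.
Substitute x = X/Z, y = Y/Z into f, then multiply by Z^3.
  monomial 2·x^3·y^0 ↦ 2·X^3·Y^0·Z^0.
  monomial 1·x^1·y^2 ↦ 1·X^1·Y^2·Z^0.
  monomial 3·x^1·y^1 ↦ 3·X^1·Y^1·Z^1.
  monomial -2·x^0·y^3 ↦ -2·X^0·Y^3·Z^0.
  monomial 2·x^0·y^2 ↦ 2·X^0·Y^2·Z^1.
  monomial -1·x^0·y^0 ↦ -1·X^0·Y^0·Z^3.
Collecting: F(X, Y, Z) = 2*X**3 + X*Y**2 + 3*X*Y*Z - 2*Y**3 + 2*Y**2*Z - Z**3.


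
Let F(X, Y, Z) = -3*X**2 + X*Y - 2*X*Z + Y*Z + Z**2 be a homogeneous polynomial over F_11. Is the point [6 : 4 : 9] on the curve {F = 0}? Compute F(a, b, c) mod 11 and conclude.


F(6,4,9) ≡ 2 (mod 11); P is NOT on the curve.

Evaluate F(6, 4, 9) term-by-term (mod 11).
  -3*X**2 ↦ -3·36·1·1 = -108
  X*Y ↦ 1·6·4·1 = 24
  -2*X*Z ↦ -2·6·1·9 = -108
  Y*Z ↦ 1·1·4·9 = 36
  Z**2 ↦ 1·1·1·81 = 81
Sum: F(6, 4, 9) = (-108) + (24) + (-108) + (36) + (81) = -75.
Reducing mod 11: -75 ≡ 2 (mod 11).
Since F(a, b, c) ≡ 2 ≠ 0 (mod 11), P does NOT lie on the curve.


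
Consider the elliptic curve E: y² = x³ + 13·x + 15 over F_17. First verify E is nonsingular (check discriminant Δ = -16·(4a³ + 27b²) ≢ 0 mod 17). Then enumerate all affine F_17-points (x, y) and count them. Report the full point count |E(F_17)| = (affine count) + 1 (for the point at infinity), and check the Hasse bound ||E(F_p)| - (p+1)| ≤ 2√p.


Affine points = {(0, 7), (0, 10), (2, 7), (2, 10), (3, 8), (3, 9), (5, 1), (5, 16), (8, 6), (8, 11), (13, 1), (13, 16), (14, 0), (15, 7), (15, 10), (16, 1), (16, 16)}; affine count = 17; |E(F_17)| = 18.

Discriminant check: Δ ∝ 4a³ + 27b² = 4·13³ + 27·15² = 4·2197 + 27·225 ≡ 5 (mod 17). Nonzero ⇒ E is nonsingular.
For each x ∈ F_17, compute rhs = x³ + 13·x + 15 mod 17, then count y ∈ F_17 with y² ≡ rhs.
  x = 0: rhs = 15, matching y values: 7, 10 (2 points).
  x = 1: rhs = 12, matching y values: none (0 points).
  x = 2: rhs = 15, matching y values: 7, 10 (2 points).
  x = 3: rhs = 13, matching y values: 8, 9 (2 points).
  x = 4: rhs = 12, matching y values: none (0 points).
  x = 5: rhs = 1, matching y values: 1, 16 (2 points).
  x = 6: rhs = 3, matching y values: none (0 points).
  x = 7: rhs = 7, matching y values: none (0 points).
  x = 8: rhs = 2, matching y values: 6, 11 (2 points).
  x = 9: rhs = 11, matching y values: none (0 points).
  x = 10: rhs = 6, matching y values: none (0 points).
  x = 11: rhs = 10, matching y values: none (0 points).
  x = 12: rhs = 12, matching y values: none (0 points).
  x = 13: rhs = 1, matching y values: 1, 16 (2 points).
  x = 14: rhs = 0, matching y values: 0 (1 points).
  x = 15: rhs = 15, matching y values: 7, 10 (2 points).
  x = 16: rhs = 1, matching y values: 1, 16 (2 points).
Total affine count: 17.
Full point count |E(F_17)| = 17 + 1 = 18.
Hasse bound: |18 − (17+1)| = |0| = 0 ≤ 2√17 ≈ 8.2462 ✓.


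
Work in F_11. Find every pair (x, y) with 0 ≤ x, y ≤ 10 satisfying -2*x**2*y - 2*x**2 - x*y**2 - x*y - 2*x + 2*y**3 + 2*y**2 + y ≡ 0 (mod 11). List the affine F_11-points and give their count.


Affine F_11-points: {(0, 0), (1, 4), (3, 7), (4, 6), (5, 10), (6, 3), (6, 5), (7, 6), (10, 0), (10, 4)}; count = 10.

For each of the 121 pairs (x, y) ∈ F_11², evaluate f(x, y) mod 11. Record the zeros.
  x = 0: [0↦0, 1↦5, 2↦4, 3↦9, 4↦10, 5↦8, 6↦4, 7↦10, 8↦5, 9↦1, 10↦10]  zeros at y ∈ {0}
  x = 1: [0↦7, 1↦8, 2↦1, 3↦9, 4↦0, 5↦8, 6↦1, 7↦2, 8↦1, 9↦10, 10↦8]  zeros at y ∈ {4}
  x = 2: [0↦10, 1↦3, 2↦8, 3↦4, 4↦3, 5↦6, 6↦3, 7↦6, 8↦5, 9↦1, 10↦6]  zeros at y ∈ ∅
  x = 3: [0↦9, 1↦1, 2↦3, 3↦5, 4↦8, 5↦2, 6↦10, 7↦0, 8↦6, 9↦7, 10↦4]  zeros at y ∈ {7}
  x = 4: [0↦4, 1↦2, 2↦8, 3↦1, 4↦4, 5↦7, 6↦0, 7↦6, 8↦4, 9↦6, 10↦2]  zeros at y ∈ {6}
  x = 5: [0↦6, 1↦6, 2↦1, 3↦3, 4↦2, 5↦10, 6↦6, 7↦2, 8↦10, 9↦9, 10↦0]  zeros at y ∈ {10}
  x = 6: [0↦4, 1↦2, 2↦4, 3↦0, 4↦2, 5↦0, 6↦6, 7↦10, 8↦2, 9↦5, 10↦9]  zeros at y ∈ {3, 5}
  x = 7: [0↦9, 1↦1, 2↦6, 3↦3, 4↦4, 5↦10, 6↦0, 7↦8, 8↦2, 9↦5, 10↦7]  zeros at y ∈ {6}
  x = 8: [0↦10, 1↦3, 2↦7, 3↦1, 4↦8, 5↦7, 6↦10, 7↦7, 8↦10, 9↦9, 10↦5]  zeros at y ∈ ∅
  x = 9: [0↦7, 1↦8, 2↦7, 3↦5, 4↦3, 5↦2, 6↦3, 7↦7, 8↦4, 9↦6, 10↦3]  zeros at y ∈ ∅
  x = 10: [0↦0, 1↦5, 2↦6, 3↦4, 4↦0, 5↦6, 6↦1, 7↦8, 8↦6, 9↦7, 10↦1]  zeros at y ∈ {0, 4}
Collecting zeros: affine points = {(0, 0), (1, 4), (3, 7), (4, 6), (5, 10), (6, 3), (6, 5), (7, 6), (10, 0), (10, 4)}.
Total count |C(F_11)_aff| = 10.


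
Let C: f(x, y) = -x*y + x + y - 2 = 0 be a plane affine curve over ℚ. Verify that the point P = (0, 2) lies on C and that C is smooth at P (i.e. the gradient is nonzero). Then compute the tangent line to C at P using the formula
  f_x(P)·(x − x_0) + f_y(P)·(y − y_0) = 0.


Tangent line at P: -x + y - 2 = 0.

Step 1: f(0, 2) = 0, so P lies on C.
Step 2: partial derivatives
  f_x(x, y) = 1 - y, f_y(x, y) = 1 - x.
  f_x(P) = -1, f_y(P) = 1 (gradient nonzero, so P is smooth).
Step 3: tangent line at P: -1·(x − 0) + 1·(y − 2) = 0.
Expanding: -x + y - 2 = 0.


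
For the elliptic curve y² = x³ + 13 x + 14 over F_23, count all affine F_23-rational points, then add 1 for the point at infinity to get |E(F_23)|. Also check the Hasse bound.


Affine points = {(2, 5), (2, 18), (6, 3), (6, 20), (8, 3), (8, 20), (9, 3), (9, 20), (11, 4), (11, 19), (12, 9), (12, 14), (18, 10), (18, 13), (19, 6), (19, 17), (21, 7), (21, 16), (22, 0)}; affine count = 19; |E(F_23)| = 20.

Discriminant check: Δ ∝ 4a³ + 27b² = 4·13³ + 27·14² = 4·2197 + 27·196 ≡ 4 (mod 23). Nonzero ⇒ E is nonsingular.
For each x ∈ F_23, compute rhs = x³ + 13·x + 14 mod 23, then count y ∈ F_23 with y² ≡ rhs.
  x = 0: rhs = 14, matching y values: none (0 points).
  x = 1: rhs = 5, matching y values: none (0 points).
  x = 2: rhs = 2, matching y values: 5, 18 (2 points).
  x = 3: rhs = 11, matching y values: none (0 points).
  x = 4: rhs = 15, matching y values: none (0 points).
  x = 5: rhs = 20, matching y values: none (0 points).
  x = 6: rhs = 9, matching y values: 3, 20 (2 points).
  x = 7: rhs = 11, matching y values: none (0 points).
  x = 8: rhs = 9, matching y values: 3, 20 (2 points).
  x = 9: rhs = 9, matching y values: 3, 20 (2 points).
  x = 10: rhs = 17, matching y values: none (0 points).
  x = 11: rhs = 16, matching y values: 4, 19 (2 points).
  x = 12: rhs = 12, matching y values: 9, 14 (2 points).
  x = 13: rhs = 11, matching y values: none (0 points).
  x = 14: rhs = 19, matching y values: none (0 points).
  x = 15: rhs = 19, matching y values: none (0 points).
  x = 16: rhs = 17, matching y values: none (0 points).
  x = 17: rhs = 19, matching y values: none (0 points).
  x = 18: rhs = 8, matching y values: 10, 13 (2 points).
  x = 19: rhs = 13, matching y values: 6, 17 (2 points).
  x = 20: rhs = 17, matching y values: none (0 points).
  x = 21: rhs = 3, matching y values: 7, 16 (2 points).
  x = 22: rhs = 0, matching y values: 0 (1 points).
Total affine count: 19.
Full point count |E(F_23)| = 19 + 1 = 20.
Hasse bound: |20 − (23+1)| = |-4| = 4 ≤ 2√23 ≈ 9.5917 ✓.


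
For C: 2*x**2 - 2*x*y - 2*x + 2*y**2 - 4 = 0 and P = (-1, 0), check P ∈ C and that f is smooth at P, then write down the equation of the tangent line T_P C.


Tangent line at P: -6*x + 2*y - 6 = 0.

Step 1: f(-1, 0) = 0, so P lies on C.
Step 2: partial derivatives
  f_x(x, y) = 4*x - 2*y - 2, f_y(x, y) = -2*x + 4*y.
  f_x(P) = -6, f_y(P) = 2 (gradient nonzero, so P is smooth).
Step 3: tangent line at P: -6·(x − -1) + 2·(y − 0) = 0.
Expanding: -6*x + 2*y - 6 = 0.


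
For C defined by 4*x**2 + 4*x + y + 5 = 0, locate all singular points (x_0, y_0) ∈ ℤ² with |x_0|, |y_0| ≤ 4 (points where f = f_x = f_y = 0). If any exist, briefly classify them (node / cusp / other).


No singular points in the scanned grid; C is smooth there.

Compute partial derivatives:
  f_x = 8*x + 4.
  f_y = 1.
f_y = 1 is a nonzero constant, so f_y never vanishes: no point (x, y) can satisfy f = f_x = f_y = 0. In particular no (x, y) ∈ {−4, ..., 4}² is singular; the curve is smooth.


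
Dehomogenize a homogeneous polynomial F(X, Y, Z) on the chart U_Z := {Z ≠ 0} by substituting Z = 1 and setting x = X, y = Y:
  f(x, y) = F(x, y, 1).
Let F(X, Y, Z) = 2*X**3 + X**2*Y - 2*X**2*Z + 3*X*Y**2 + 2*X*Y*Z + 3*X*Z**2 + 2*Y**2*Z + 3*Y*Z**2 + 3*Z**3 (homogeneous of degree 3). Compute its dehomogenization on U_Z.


f(x, y) = 2*x**3 + x**2*y - 2*x**2 + 3*x*y**2 + 2*x*y + 3*x + 2*y**2 + 3*y + 3

On U_Z we set Z = 1. Each monomial c·X^i·Y^j·Z^k in F becomes c·x^i·y^j·1^k = c·x^i·y^j.
Substituting Z = 1: F(X, Y, 1) = 2*x**3 + x**2*y - 2*x**2 + 3*x*y**2 + 2*x*y + 3*x + 2*y**2 + 3*y + 3.
Note: deg(f) ≤ deg(F) = 3; strict inequality happens when F is divisible by Z (lost terms).


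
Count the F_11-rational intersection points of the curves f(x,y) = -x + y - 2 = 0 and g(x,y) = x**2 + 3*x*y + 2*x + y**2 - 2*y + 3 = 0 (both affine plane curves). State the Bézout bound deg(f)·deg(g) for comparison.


Common zeros: ∅; count = 0; Bézout bound = 2.

deg(f) = 1, deg(g) = 2, so Bézout bound = 2.
Scan x ∈ F_11. For each x, list the y ∈ F_11 with f(x, y) ≡ 0 and those with g(x, y) ≡ 0 (mod 11); the common zeros in that column are the intersection.
  x = 0: f ≡ 0 at y ∈ {2}; g ≡ 0 at y ∈ {4, 9}; common: ∅.
  x = 1: f ≡ 0 at y ∈ {3}; g ≡ 0 at y ∈ ∅; common: ∅.
  x = 2: f ≡ 0 at y ∈ {4}; g ≡ 0 at y ∈ {0, 7}; common: ∅.
  x = 3: f ≡ 0 at y ∈ {5}; g ≡ 0 at y ∈ ∅; common: ∅.
  x = 4: f ≡ 0 at y ∈ {6}; g ≡ 0 at y ∈ {3, 9}; common: ∅.
  x = 5: f ≡ 0 at y ∈ {7}; g ≡ 0 at y ∈ ∅; common: ∅.
  x = 6: f ≡ 0 at y ∈ {8}; g ≡ 0 at y ∈ ∅; common: ∅.
  x = 7: f ≡ 0 at y ∈ {9}; g ≡ 0 at y ∈ {0, 3}; common: ∅.
  x = 8: f ≡ 0 at y ∈ {10}; g ≡ 0 at y ∈ {4, 7}; common: ∅.
  x = 9: f ≡ 0 at y ∈ {0}; g ≡ 0 at y ∈ ∅; common: ∅.
  x = 10: f ≡ 0 at y ∈ {1}; g ≡ 0 at y ∈ ∅; common: ∅.
Collecting: common zeros = ∅, so the count is 0.
Comparison with the Bézout bound: 0 ≤ 2 = deg(f)·deg(g), as expected for curves with no common component (the affine F_11-count falls short of the bound because intersections may lie at infinity, over extension fields, or carry multiplicity).


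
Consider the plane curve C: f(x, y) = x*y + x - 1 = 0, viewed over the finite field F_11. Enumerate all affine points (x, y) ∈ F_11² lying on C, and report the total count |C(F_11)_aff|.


Affine F_11-points: {(1, 0), (2, 5), (3, 3), (4, 2), (5, 8), (6, 1), (7, 7), (8, 6), (9, 4), (10, 9)}; count = 10.

For each of the 121 pairs (x, y) ∈ F_11², evaluate f(x, y) mod 11. Record the zeros.
  x = 0: [0↦10, 1↦10, 2↦10, 3↦10, 4↦10, 5↦10, 6↦10, 7↦10, 8↦10, 9↦10, 10↦10]  zeros at y ∈ ∅
  x = 1: [0↦0, 1↦1, 2↦2, 3↦3, 4↦4, 5↦5, 6↦6, 7↦7, 8↦8, 9↦9, 10↦10]  zeros at y ∈ {0}
  x = 2: [0↦1, 1↦3, 2↦5, 3↦7, 4↦9, 5↦0, 6↦2, 7↦4, 8↦6, 9↦8, 10↦10]  zeros at y ∈ {5}
  x = 3: [0↦2, 1↦5, 2↦8, 3↦0, 4↦3, 5↦6, 6↦9, 7↦1, 8↦4, 9↦7, 10↦10]  zeros at y ∈ {3}
  x = 4: [0↦3, 1↦7, 2↦0, 3↦4, 4↦8, 5↦1, 6↦5, 7↦9, 8↦2, 9↦6, 10↦10]  zeros at y ∈ {2}
  x = 5: [0↦4, 1↦9, 2↦3, 3↦8, 4↦2, 5↦7, 6↦1, 7↦6, 8↦0, 9↦5, 10↦10]  zeros at y ∈ {8}
  x = 6: [0↦5, 1↦0, 2↦6, 3↦1, 4↦7, 5↦2, 6↦8, 7↦3, 8↦9, 9↦4, 10↦10]  zeros at y ∈ {1}
  x = 7: [0↦6, 1↦2, 2↦9, 3↦5, 4↦1, 5↦8, 6↦4, 7↦0, 8↦7, 9↦3, 10↦10]  zeros at y ∈ {7}
  x = 8: [0↦7, 1↦4, 2↦1, 3↦9, 4↦6, 5↦3, 6↦0, 7↦8, 8↦5, 9↦2, 10↦10]  zeros at y ∈ {6}
  x = 9: [0↦8, 1↦6, 2↦4, 3↦2, 4↦0, 5↦9, 6↦7, 7↦5, 8↦3, 9↦1, 10↦10]  zeros at y ∈ {4}
  x = 10: [0↦9, 1↦8, 2↦7, 3↦6, 4↦5, 5↦4, 6↦3, 7↦2, 8↦1, 9↦0, 10↦10]  zeros at y ∈ {9}
Collecting zeros: affine points = {(1, 0), (2, 5), (3, 3), (4, 2), (5, 8), (6, 1), (7, 7), (8, 6), (9, 4), (10, 9)}.
Total count |C(F_11)_aff| = 10.


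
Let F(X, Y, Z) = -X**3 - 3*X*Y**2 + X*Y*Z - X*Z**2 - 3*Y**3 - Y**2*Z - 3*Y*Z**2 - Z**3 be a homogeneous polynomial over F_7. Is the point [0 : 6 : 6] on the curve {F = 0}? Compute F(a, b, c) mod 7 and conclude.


F(0,6,6) ≡ 1 (mod 7); P is NOT on the curve.

Evaluate F(0, 6, 6) term-by-term (mod 7).
  -X**3 ↦ -1·0·1·1 = 0
  -3*X*Y**2 ↦ -3·0·36·1 = 0
  X*Y*Z ↦ 1·0·6·6 = 0
  -X*Z**2 ↦ -1·0·1·36 = 0
  -3*Y**3 ↦ -3·1·216·1 = -648
  -Y**2*Z ↦ -1·1·36·6 = -216
  -3*Y*Z**2 ↦ -3·1·6·36 = -648
  -Z**3 ↦ -1·1·1·216 = -216
Sum: F(0, 6, 6) = (0) + (0) + (0) + (0) + (-648) + (-216) + (-648) + (-216) = -1728.
Reducing mod 7: -1728 ≡ 1 (mod 7).
Since F(a, b, c) ≡ 1 ≠ 0 (mod 7), P does NOT lie on the curve.


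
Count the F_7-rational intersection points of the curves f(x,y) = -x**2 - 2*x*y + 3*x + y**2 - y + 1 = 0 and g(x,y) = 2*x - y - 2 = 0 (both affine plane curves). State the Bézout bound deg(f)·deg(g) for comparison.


Common zeros: {(0, 5), (4, 6)}; count = 2; Bézout bound = 2.

deg(f) = 2, deg(g) = 1, so Bézout bound = 2.
Scan x ∈ F_7. For each x, list the y ∈ F_7 with f(x, y) ≡ 0 and those with g(x, y) ≡ 0 (mod 7); the common zeros in that column are the intersection.
  x = 0: f ≡ 0 at y ∈ {3, 5}; g ≡ 0 at y ∈ {5}; common: {5}.
  x = 1: f ≡ 0 at y ∈ {4, 6}; g ≡ 0 at y ∈ {0}; common: ∅.
  x = 2: f ≡ 0 at y ∈ ∅; g ≡ 0 at y ∈ {2}; common: ∅.
  x = 3: f ≡ 0 at y ∈ ∅; g ≡ 0 at y ∈ {4}; common: ∅.
  x = 4: f ≡ 0 at y ∈ {3, 6}; g ≡ 0 at y ∈ {6}; common: {6}.
  x = 5: f ≡ 0 at y ∈ ∅; g ≡ 0 at y ∈ {1}; common: ∅.
  x = 6: f ≡ 0 at y ∈ ∅; g ≡ 0 at y ∈ {3}; common: ∅.
Collecting: common zeros = {(0, 5), (4, 6)}, so the count is 2.
Comparison with the Bézout bound: 2 ≤ 2 = deg(f)·deg(g), as expected for curves with no common component (the bound is attained).
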